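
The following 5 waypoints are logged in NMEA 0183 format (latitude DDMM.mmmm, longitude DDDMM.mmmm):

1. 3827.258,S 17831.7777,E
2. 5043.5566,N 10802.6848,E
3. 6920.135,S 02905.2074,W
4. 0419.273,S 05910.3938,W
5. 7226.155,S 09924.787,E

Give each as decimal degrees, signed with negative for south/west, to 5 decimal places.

1. -38.45430, 178.52963
2. 50.72594, 108.04475
3. -69.33558, -29.08679
4. -4.32122, -59.17323
5. -72.43592, 99.41312

Point 1:
  Lat: split at 2 digits → 38° and 27.258′; 38 + 27.258/60 = 38.454300
  S ⇒ negate
  Lon: split at 3 digits → 178° and 31.7777′; 178 + 31.7777/60 = 178.529628
  E → positive
Point 2:
  φ: degrees = first 2 digits = 50, minutes = 43.5566; 50 + 43.5566/60 = 50.725943
  N → positive
  λ: split at 3 digits → 108° and 2.6848′; 108 + 2.6848/60 = 108.044747
  E ⇒ keep positive
Point 3:
  Latitude: split at 2 digits → 69° and 20.135′; 69 + 20.135/60 = 69.335583
  hemisphere S, so the sign is −
  λ: degrees = first 3 digits = 29, minutes = 5.2074; 29 + 5.2074/60 = 29.086790
  W ⇒ negate
Point 4:
  φ: split at 2 digits → 04° and 19.273′; 4 + 19.273/60 = 4.321217
  hemisphere S, so the sign is −
  Lon: degrees = first 3 digits = 59, minutes = 10.3938; 59 + 10.3938/60 = 59.173230
  hemisphere W, so the sign is −
Point 5:
  Latitude: split at 2 digits → 72° and 26.155′; 72 + 26.155/60 = 72.435917
  S ⇒ negate
  λ: degrees = first 3 digits = 99, minutes = 24.787; 99 + 24.787/60 = 99.413117
  E ⇒ keep positive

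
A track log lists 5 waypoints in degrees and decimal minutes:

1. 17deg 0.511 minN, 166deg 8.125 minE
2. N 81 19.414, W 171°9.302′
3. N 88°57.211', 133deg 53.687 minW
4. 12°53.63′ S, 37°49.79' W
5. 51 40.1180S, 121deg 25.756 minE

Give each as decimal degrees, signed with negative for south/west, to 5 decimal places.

Point 1:
  Lat: 0.511′ = 0.008517°; total 17.008517
  N → positive
  Longitude: 166 + 8.125/60 = 166.135417
  E ⇒ keep positive
Point 2:
  φ: 81 + 19.414/60 = 81.323567
  N → positive
  λ: 171 + 9.302/60 = 171.155033
  hemisphere W, so the sign is −
Point 3:
  Lat: 57.211′ = 0.953517°; total 88.953517
  N → positive
  Lon: 133 + 53.687/60 = 133.894783
  hemisphere W, so the sign is −
Point 4:
  Lat: 12 + 53.63/60 = 12.893833
  S ⇒ negate
  Longitude: 49.79′ = 0.829833°; total 37.829833
  W ⇒ negate
Point 5:
  Latitude: 51 + 40.118/60 = 51.668633
  S ⇒ negate
  Longitude: 121 + 25.756/60 = 121.429267
  E → positive

1. 17.00852, 166.13542
2. 81.32357, -171.15503
3. 88.95352, -133.89478
4. -12.89383, -37.82983
5. -51.66863, 121.42927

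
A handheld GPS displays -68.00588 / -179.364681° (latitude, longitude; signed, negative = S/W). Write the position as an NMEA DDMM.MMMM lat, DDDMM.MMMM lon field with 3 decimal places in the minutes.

6800.353,S / 17921.881,W

Latitude is negative → S; |value| = 68.005880
Lat: minutes = (68.005880 − 68) × 60 = 0.35280
Longitude is negative → W; |value| = 179.364681
Lon: 179° + 0.364681 × 60 = 179° 21.88086′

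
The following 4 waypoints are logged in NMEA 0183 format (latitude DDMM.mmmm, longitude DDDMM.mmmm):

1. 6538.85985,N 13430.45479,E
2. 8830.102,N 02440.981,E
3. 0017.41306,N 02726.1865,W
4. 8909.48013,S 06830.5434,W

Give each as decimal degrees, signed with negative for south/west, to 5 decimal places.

Point 1:
  Lat: split at 2 digits → 65° and 38.85985′; 65 + 38.85985/60 = 65.647664
  N ⇒ keep positive
  Longitude: split at 3 digits → 134° and 30.45479′; 134 + 30.45479/60 = 134.507580
  E ⇒ keep positive
Point 2:
  φ: degrees = first 2 digits = 88, minutes = 30.102; 88 + 30.102/60 = 88.501700
  N → positive
  Longitude: split at 3 digits → 024° and 40.981′; 24 + 40.981/60 = 24.683017
  E → positive
Point 3:
  φ: degrees = first 2 digits = 0, minutes = 17.41306; 0 + 17.41306/60 = 0.290218
  N → positive
  Longitude: degrees = first 3 digits = 27, minutes = 26.1865; 27 + 26.1865/60 = 27.436442
  W ⇒ negate
Point 4:
  Lat: degrees = first 2 digits = 89, minutes = 9.48013; 89 + 9.48013/60 = 89.158002
  S ⇒ negate
  Longitude: degrees = first 3 digits = 68, minutes = 30.5434; 68 + 30.5434/60 = 68.509057
  W → negative

1. 65.64766, 134.50758
2. 88.50170, 24.68302
3. 0.29022, -27.43644
4. -89.15800, -68.50906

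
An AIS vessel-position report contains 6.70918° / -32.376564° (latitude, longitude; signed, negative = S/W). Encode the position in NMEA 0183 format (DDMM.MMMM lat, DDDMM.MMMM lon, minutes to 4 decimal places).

0642.5508,N / 03222.5938,W

φ: minutes = (6.709180 − 6) × 60 = 42.550800
Longitude is negative → W; |value| = 32.376564
Lon: fractional part 0.376564 → 22.593840 minutes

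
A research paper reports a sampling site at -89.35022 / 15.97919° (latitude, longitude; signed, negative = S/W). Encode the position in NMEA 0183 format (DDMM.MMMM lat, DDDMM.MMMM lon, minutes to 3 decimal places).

8921.013,S / 01558.751,E

Latitude is negative → S; |value| = 89.350220
φ: minutes = (89.350220 − 89) × 60 = 21.01320
Lon: fractional part 0.979190 → 58.75140 minutes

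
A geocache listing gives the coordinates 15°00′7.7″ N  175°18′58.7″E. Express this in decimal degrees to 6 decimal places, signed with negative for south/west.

15.002139, 175.316306

φ: 15 + 0/60 + 7.7/3600 = 15.0021389
N → positive
Longitude: 18′ + 58.7″ = 18.97833′; 175 + 18.97833/60 = 175.3163056
E ⇒ keep positive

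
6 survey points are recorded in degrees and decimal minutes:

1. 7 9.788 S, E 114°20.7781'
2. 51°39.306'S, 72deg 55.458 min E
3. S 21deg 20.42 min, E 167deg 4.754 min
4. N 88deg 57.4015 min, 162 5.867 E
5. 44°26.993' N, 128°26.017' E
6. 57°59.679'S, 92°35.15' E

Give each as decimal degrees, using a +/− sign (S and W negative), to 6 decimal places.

1. -7.163133, 114.346302
2. -51.655100, 72.924300
3. -21.340333, 167.079233
4. 88.956692, 162.097783
5. 44.449883, 128.433617
6. -57.994650, 92.585833

Point 1:
  φ: 9.788′ = 0.163133°; total 7.1631333
  hemisphere S, so the sign is −
  λ: 114 + 20.7781/60 = 114.3463017
  E → positive
Point 2:
  Latitude: 39.306′ = 0.655100°; total 51.6551000
  S ⇒ negate
  Lon: 55.458′ = 0.924300°; total 72.9243000
  E ⇒ keep positive
Point 3:
  φ: 20.42′ = 0.340333°; total 21.3403333
  hemisphere S, so the sign is −
  Lon: 4.754′ = 0.079233°; total 167.0792333
  E → positive
Point 4:
  Lat: 88 + 57.4015/60 = 88.9566917
  N ⇒ keep positive
  λ: 5.867′ = 0.097783°; total 162.0977833
  E ⇒ keep positive
Point 5:
  Lat: 26.993′ = 0.449883°; total 44.4498833
  N → positive
  Lon: 128 + 26.017/60 = 128.4336167
  E ⇒ keep positive
Point 6:
  Latitude: 59.679′ = 0.994650°; total 57.9946500
  S → negative
  λ: 35.15′ = 0.585833°; total 92.5858333
  E → positive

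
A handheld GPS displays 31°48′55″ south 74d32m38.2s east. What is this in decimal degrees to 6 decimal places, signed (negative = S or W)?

-31.815278, 74.543944

Latitude: 31 + 48/60 + 55/3600 = 31.8152778
S → negative
Longitude: 32′ + 38.2″ = 32.63667′; 74 + 32.63667/60 = 74.5439444
E ⇒ keep positive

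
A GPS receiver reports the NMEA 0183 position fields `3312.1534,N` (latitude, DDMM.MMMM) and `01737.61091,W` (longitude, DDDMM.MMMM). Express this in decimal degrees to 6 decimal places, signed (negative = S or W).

φ: split at 2 digits → 33° and 12.1534′; 33 + 12.1534/60 = 33.2025567
N → positive
λ: split at 3 digits → 017° and 37.61091′; 17 + 37.61091/60 = 17.6268485
W → negative

33.202557, -17.626849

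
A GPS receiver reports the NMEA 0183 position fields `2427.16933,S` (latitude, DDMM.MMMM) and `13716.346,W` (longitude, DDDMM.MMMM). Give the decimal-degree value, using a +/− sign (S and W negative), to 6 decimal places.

Lat: split at 2 digits → 24° and 27.16933′; 24 + 27.16933/60 = 24.4528222
S ⇒ negate
Lon: degrees = first 3 digits = 137, minutes = 16.346; 137 + 16.346/60 = 137.2724333
W ⇒ negate

-24.452822, -137.272433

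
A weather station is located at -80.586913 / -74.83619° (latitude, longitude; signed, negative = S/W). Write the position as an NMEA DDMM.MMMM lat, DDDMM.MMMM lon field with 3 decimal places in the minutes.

8035.215,S / 07450.171,W

Latitude is negative → S; |value| = 80.586913
Latitude: 80° + 0.586913 × 60 = 80° 35.21478′
Longitude is negative → W; |value| = 74.836190
Longitude: fractional part 0.836190 → 50.17140 minutes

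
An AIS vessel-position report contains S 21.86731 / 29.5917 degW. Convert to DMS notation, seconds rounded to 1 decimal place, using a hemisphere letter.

21°52′2.3″ S, 29°35′30.1″ W

φ: 0.867310 × 60 = 52.03860′ → 52′, remainder × 60 = 2.316″
Longitude: whole degrees 29; 35.50200′ → 35′ and 30.120″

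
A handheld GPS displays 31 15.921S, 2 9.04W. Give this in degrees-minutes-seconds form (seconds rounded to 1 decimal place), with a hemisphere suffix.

31°15′55.3″ S, 2°09′2.4″ W

Latitude: 15.92100′ → 15′ and 0.92100 × 60 = 55.260″
λ: fractional minutes 0.04000 × 60 = 2.400″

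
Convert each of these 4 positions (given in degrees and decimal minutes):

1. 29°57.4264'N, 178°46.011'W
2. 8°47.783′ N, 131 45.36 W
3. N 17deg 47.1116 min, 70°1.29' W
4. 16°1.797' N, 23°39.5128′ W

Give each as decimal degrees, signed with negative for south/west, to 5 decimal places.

1. 29.95711, -178.76685
2. 8.79638, -131.75600
3. 17.78519, -70.02150
4. 16.02995, -23.65855

Point 1:
  Latitude: 29 + 57.4264/60 = 29.957107
  N → positive
  Longitude: 178 + 46.011/60 = 178.766850
  hemisphere W, so the sign is −
Point 2:
  φ: 47.783′ = 0.796383°; total 8.796383
  N → positive
  λ: 131 + 45.36/60 = 131.756000
  hemisphere W, so the sign is −
Point 3:
  φ: 47.1116′ = 0.785193°; total 17.785193
  N ⇒ keep positive
  Lon: 1.29′ = 0.021500°; total 70.021500
  hemisphere W, so the sign is −
Point 4:
  Lat: 1.797′ = 0.029950°; total 16.029950
  N ⇒ keep positive
  Longitude: 23 + 39.5128/60 = 23.658547
  W ⇒ negate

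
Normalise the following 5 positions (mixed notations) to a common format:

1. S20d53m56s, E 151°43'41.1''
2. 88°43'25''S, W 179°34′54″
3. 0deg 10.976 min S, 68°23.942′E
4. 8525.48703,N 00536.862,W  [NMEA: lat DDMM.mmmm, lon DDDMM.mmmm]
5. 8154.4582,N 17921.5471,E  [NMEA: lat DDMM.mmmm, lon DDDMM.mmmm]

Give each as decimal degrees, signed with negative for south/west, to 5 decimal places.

1. -20.89889, 151.72808
2. -88.72361, -179.58167
3. -0.18293, 68.39903
4. 85.42478, -5.61437
5. 81.90764, 179.35912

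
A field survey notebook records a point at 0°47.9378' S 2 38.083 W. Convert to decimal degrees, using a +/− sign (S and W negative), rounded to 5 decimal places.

φ: 47.9378′ = 0.798963°; total 0.798963
S → negative
Lon: 2 + 38.083/60 = 2.634717
W ⇒ negate

-0.79896, -2.63472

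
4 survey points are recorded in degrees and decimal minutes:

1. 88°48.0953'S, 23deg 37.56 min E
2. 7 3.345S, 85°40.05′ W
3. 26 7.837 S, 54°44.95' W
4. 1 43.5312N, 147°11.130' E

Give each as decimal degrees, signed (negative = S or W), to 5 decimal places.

1. -88.80159, 23.62600
2. -7.05575, -85.66750
3. -26.13062, -54.74917
4. 1.72552, 147.18550

Point 1:
  Lat: 48.0953′ = 0.801588°; total 88.801588
  hemisphere S, so the sign is −
  λ: 37.56′ = 0.626000°; total 23.626000
  E → positive
Point 2:
  φ: 3.345′ = 0.055750°; total 7.055750
  S ⇒ negate
  Longitude: 40.05′ = 0.667500°; total 85.667500
  hemisphere W, so the sign is −
Point 3:
  Latitude: 26 + 7.837/60 = 26.130617
  hemisphere S, so the sign is −
  Longitude: 54 + 44.95/60 = 54.749167
  hemisphere W, so the sign is −
Point 4:
  Lat: 43.5312′ = 0.725520°; total 1.725520
  N ⇒ keep positive
  Lon: 147 + 11.13/60 = 147.185500
  E → positive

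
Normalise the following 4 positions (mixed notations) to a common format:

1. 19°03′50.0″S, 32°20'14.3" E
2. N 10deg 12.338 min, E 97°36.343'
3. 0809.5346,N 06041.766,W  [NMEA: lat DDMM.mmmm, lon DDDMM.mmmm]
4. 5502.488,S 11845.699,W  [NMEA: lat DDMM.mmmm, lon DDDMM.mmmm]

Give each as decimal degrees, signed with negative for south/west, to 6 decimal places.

Point 1:
  φ: 3′ + 50″ = 3.83333′; 19 + 3.83333/60 = 19.0638889
  hemisphere S, so the sign is −
  λ: 20′ + 14.3″ = 20.23833′; 32 + 20.23833/60 = 32.3373056
  E ⇒ keep positive
Point 2:
  φ: 10 + 12.338/60 = 10.2056333
  N ⇒ keep positive
  Lon: 36.343′ = 0.605717°; total 97.6057167
  E ⇒ keep positive
Point 3:
  Lat: degrees = first 2 digits = 8, minutes = 9.5346; 8 + 9.5346/60 = 8.1589100
  N ⇒ keep positive
  λ: degrees = first 3 digits = 60, minutes = 41.766; 60 + 41.766/60 = 60.6961000
  hemisphere W, so the sign is −
Point 4:
  Latitude: split at 2 digits → 55° and 2.488′; 55 + 2.488/60 = 55.0414667
  hemisphere S, so the sign is −
  Longitude: split at 3 digits → 118° and 45.699′; 118 + 45.699/60 = 118.7616500
  W ⇒ negate

1. -19.063889, 32.337306
2. 10.205633, 97.605717
3. 8.158910, -60.696100
4. -55.041467, -118.761650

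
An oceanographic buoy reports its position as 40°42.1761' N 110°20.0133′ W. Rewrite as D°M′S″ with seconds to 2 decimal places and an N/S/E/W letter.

40°42′10.57″ N, 110°20′0.80″ W

Latitude: fractional minutes 0.17610 × 60 = 10.5660″
λ: fractional minutes 0.01330 × 60 = 0.7980″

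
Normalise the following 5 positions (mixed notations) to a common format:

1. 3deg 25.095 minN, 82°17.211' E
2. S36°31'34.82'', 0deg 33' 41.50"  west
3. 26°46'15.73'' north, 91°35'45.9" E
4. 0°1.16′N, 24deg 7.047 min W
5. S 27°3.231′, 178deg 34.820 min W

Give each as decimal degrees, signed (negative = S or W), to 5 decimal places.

Point 1:
  Lat: 25.095′ = 0.418250°; total 3.418250
  N → positive
  λ: 82 + 17.211/60 = 82.286850
  E ⇒ keep positive
Point 2:
  Latitude: 36° + 31/60 + 34.82/3600 = 36 + 0.516667 + 0.009672 = 36.526339
  S ⇒ negate
  Lon: 33′ + 41.5″ = 33.69167′; 0 + 33.69167/60 = 0.561528
  W → negative
Point 3:
  Lat: 26° + 46/60 + 15.73/3600 = 26 + 0.766667 + 0.004369 = 26.771036
  N → positive
  Lon: 35′ + 45.9″ = 35.76500′; 91 + 35.76500/60 = 91.596083
  E ⇒ keep positive
Point 4:
  φ: 1.16′ = 0.019333°; total 0.019333
  N → positive
  Longitude: 24 + 7.047/60 = 24.117450
  W → negative
Point 5:
  φ: 3.231′ = 0.053850°; total 27.053850
  S → negative
  Lon: 34.82′ = 0.580333°; total 178.580333
  hemisphere W, so the sign is −

1. 3.41825, 82.28685
2. -36.52634, -0.56153
3. 26.77104, 91.59608
4. 0.01933, -24.11745
5. -27.05385, -178.58033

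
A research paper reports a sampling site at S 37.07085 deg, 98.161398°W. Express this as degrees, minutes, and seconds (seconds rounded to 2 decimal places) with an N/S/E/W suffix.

Lat: whole degrees 37; 4.25100′ → 4′ and 15.0600″
Longitude: 0.161398° → 9.68388′; 0.68388 × 60 = 41.0328″

37°04′15.06″ S, 98°09′41.03″ W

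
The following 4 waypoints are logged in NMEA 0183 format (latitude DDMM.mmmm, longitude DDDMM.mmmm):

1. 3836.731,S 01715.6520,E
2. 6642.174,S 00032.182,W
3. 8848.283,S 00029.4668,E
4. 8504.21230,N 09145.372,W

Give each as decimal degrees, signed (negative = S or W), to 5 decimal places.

Point 1:
  φ: split at 2 digits → 38° and 36.731′; 38 + 36.731/60 = 38.612183
  S ⇒ negate
  λ: degrees = first 3 digits = 17, minutes = 15.652; 17 + 15.652/60 = 17.260867
  E → positive
Point 2:
  φ: split at 2 digits → 66° and 42.174′; 66 + 42.174/60 = 66.702900
  hemisphere S, so the sign is −
  Longitude: degrees = first 3 digits = 0, minutes = 32.182; 0 + 32.182/60 = 0.536367
  W ⇒ negate
Point 3:
  Lat: degrees = first 2 digits = 88, minutes = 48.283; 88 + 48.283/60 = 88.804717
  S ⇒ negate
  Lon: split at 3 digits → 000° and 29.4668′; 0 + 29.4668/60 = 0.491113
  E → positive
Point 4:
  φ: degrees = first 2 digits = 85, minutes = 4.2123; 85 + 4.2123/60 = 85.070205
  N ⇒ keep positive
  λ: degrees = first 3 digits = 91, minutes = 45.372; 91 + 45.372/60 = 91.756200
  W ⇒ negate

1. -38.61218, 17.26087
2. -66.70290, -0.53637
3. -88.80472, 0.49111
4. 85.07021, -91.75620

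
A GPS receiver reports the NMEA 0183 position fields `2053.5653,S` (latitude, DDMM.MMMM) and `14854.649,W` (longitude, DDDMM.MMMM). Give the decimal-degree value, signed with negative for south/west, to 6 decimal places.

Lat: degrees = first 2 digits = 20, minutes = 53.5653; 20 + 53.5653/60 = 20.8927550
S ⇒ negate
λ: degrees = first 3 digits = 148, minutes = 54.649; 148 + 54.649/60 = 148.9108167
W → negative

-20.892755, -148.910817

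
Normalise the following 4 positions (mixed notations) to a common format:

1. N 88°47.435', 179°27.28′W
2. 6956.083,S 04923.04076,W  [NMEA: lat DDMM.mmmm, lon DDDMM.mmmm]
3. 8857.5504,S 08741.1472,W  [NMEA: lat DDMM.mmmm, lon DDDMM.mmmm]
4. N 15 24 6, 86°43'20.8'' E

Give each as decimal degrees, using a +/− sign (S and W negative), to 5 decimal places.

1. 88.79058, -179.45467
2. -69.93472, -49.38401
3. -88.95917, -87.68579
4. 15.40167, 86.72244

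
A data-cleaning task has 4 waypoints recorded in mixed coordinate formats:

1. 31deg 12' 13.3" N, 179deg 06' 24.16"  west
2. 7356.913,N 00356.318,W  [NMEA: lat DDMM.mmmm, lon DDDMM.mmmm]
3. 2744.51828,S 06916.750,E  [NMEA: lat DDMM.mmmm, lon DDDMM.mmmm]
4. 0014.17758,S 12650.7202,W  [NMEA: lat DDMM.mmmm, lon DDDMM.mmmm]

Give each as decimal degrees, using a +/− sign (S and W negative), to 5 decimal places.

1. 31.20369, -179.10671
2. 73.94855, -3.93863
3. -27.74197, 69.27917
4. -0.23629, -126.84534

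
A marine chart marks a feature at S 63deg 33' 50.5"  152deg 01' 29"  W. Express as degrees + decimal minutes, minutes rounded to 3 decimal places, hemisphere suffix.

63° 33.842′ S, 152° 1.483′ W

Latitude: 33 + 50.5/60 = 33.84167′
Longitude: seconds/60 = 0.48333; minutes = 1 + 0.48333 = 1.48333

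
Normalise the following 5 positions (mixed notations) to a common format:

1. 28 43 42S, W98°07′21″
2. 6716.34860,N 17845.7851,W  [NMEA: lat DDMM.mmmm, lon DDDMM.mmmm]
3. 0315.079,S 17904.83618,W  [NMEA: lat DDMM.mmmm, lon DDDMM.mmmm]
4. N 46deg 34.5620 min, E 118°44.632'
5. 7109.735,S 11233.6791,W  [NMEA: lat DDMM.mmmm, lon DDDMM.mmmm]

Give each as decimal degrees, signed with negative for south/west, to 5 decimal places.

Point 1:
  φ: 28 + 43/60 + 42/3600 = 28.728333
  S ⇒ negate
  λ: 7′ + 21″ = 7.35000′; 98 + 7.35000/60 = 98.122500
  hemisphere W, so the sign is −
Point 2:
  Latitude: degrees = first 2 digits = 67, minutes = 16.3486; 67 + 16.3486/60 = 67.272477
  N → positive
  Longitude: degrees = first 3 digits = 178, minutes = 45.7851; 178 + 45.7851/60 = 178.763085
  W → negative
Point 3:
  Latitude: split at 2 digits → 03° and 15.079′; 3 + 15.079/60 = 3.251317
  S ⇒ negate
  Lon: split at 3 digits → 179° and 4.83618′; 179 + 4.83618/60 = 179.080603
  hemisphere W, so the sign is −
Point 4:
  φ: 34.562′ = 0.576033°; total 46.576033
  N ⇒ keep positive
  λ: 118 + 44.632/60 = 118.743867
  E → positive
Point 5:
  Lat: degrees = first 2 digits = 71, minutes = 9.735; 71 + 9.735/60 = 71.162250
  hemisphere S, so the sign is −
  Lon: degrees = first 3 digits = 112, minutes = 33.6791; 112 + 33.6791/60 = 112.561318
  W → negative

1. -28.72833, -98.12250
2. 67.27248, -178.76309
3. -3.25132, -179.08060
4. 46.57603, 118.74387
5. -71.16225, -112.56132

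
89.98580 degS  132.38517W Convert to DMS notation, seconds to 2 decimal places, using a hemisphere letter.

89°59′8.88″ S, 132°23′6.61″ W

Lat: whole degrees 89; 59.14800′ → 59′ and 8.8800″
λ: 0.385170 × 60 = 23.11020′ → 23′, remainder × 60 = 6.6120″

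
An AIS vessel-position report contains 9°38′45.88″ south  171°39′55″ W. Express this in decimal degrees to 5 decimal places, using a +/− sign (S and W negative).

φ: 38′ + 45.88″ = 38.76467′; 9 + 38.76467/60 = 9.646078
S ⇒ negate
λ: 171 + 39/60 + 55/3600 = 171.665278
W → negative

-9.64608, -171.66528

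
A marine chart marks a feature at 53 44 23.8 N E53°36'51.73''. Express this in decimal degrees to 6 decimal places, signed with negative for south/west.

53.739944, 53.614369

Latitude: 53° + 44/60 + 23.8/3600 = 53 + 0.733333 + 0.006611 = 53.7399444
N → positive
Lon: 36′ + 51.73″ = 36.86217′; 53 + 36.86217/60 = 53.6143694
E ⇒ keep positive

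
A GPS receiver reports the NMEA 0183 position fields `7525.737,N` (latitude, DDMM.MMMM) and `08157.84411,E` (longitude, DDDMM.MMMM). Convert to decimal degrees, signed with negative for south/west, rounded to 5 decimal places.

φ: split at 2 digits → 75° and 25.737′; 75 + 25.737/60 = 75.428950
N → positive
λ: degrees = first 3 digits = 81, minutes = 57.84411; 81 + 57.84411/60 = 81.964069
E ⇒ keep positive

75.42895, 81.96407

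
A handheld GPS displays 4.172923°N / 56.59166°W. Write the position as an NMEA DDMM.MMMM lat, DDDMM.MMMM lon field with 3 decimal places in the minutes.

Latitude: 4° + 0.172923 × 60 = 4° 10.37538′
λ: 56° + 0.591660 × 60 = 56° 35.49960′

0410.375,N / 05635.500,W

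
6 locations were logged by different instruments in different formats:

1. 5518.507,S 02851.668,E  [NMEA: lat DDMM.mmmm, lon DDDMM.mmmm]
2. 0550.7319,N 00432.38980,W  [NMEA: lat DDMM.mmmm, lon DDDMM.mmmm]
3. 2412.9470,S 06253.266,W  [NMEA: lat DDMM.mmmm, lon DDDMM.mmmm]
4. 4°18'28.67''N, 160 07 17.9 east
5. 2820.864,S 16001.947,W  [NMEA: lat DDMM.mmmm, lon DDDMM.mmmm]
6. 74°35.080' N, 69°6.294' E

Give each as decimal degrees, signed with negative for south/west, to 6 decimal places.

Point 1:
  φ: degrees = first 2 digits = 55, minutes = 18.507; 55 + 18.507/60 = 55.3084500
  S ⇒ negate
  Longitude: degrees = first 3 digits = 28, minutes = 51.668; 28 + 51.668/60 = 28.8611333
  E → positive
Point 2:
  Lat: degrees = first 2 digits = 5, minutes = 50.7319; 5 + 50.7319/60 = 5.8455317
  N ⇒ keep positive
  Longitude: degrees = first 3 digits = 4, minutes = 32.3898; 4 + 32.3898/60 = 4.5398300
  W ⇒ negate
Point 3:
  Latitude: split at 2 digits → 24° and 12.947′; 24 + 12.947/60 = 24.2157833
  S ⇒ negate
  Longitude: split at 3 digits → 062° and 53.266′; 62 + 53.266/60 = 62.8877667
  W → negative
Point 4:
  Latitude: 4 + 18/60 + 28.67/3600 = 4.3079639
  N → positive
  Lon: 160° + 7/60 + 17.9/3600 = 160 + 0.116667 + 0.004972 = 160.1216389
  E ⇒ keep positive
Point 5:
  Latitude: split at 2 digits → 28° and 20.864′; 28 + 20.864/60 = 28.3477333
  hemisphere S, so the sign is −
  λ: split at 3 digits → 160° and 1.947′; 160 + 1.947/60 = 160.0324500
  W → negative
Point 6:
  Latitude: 35.08′ = 0.584667°; total 74.5846667
  N ⇒ keep positive
  Longitude: 69 + 6.294/60 = 69.1049000
  E ⇒ keep positive

1. -55.308450, 28.861133
2. 5.845532, -4.539830
3. -24.215783, -62.887767
4. 4.307964, 160.121639
5. -28.347733, -160.032450
6. 74.584667, 69.104900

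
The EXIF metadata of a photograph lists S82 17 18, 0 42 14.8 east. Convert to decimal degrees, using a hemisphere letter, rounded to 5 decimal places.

Latitude: 82° + 17/60 + 18/3600 = 82 + 0.283333 + 0.005000 = 82.288333
Lon: 42′ + 14.8″ = 42.24667′; 0 + 42.24667/60 = 0.704111

82.28833° S, 0.70411° E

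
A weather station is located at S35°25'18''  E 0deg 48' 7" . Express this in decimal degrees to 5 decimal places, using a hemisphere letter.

35.42167° S, 0.80194° E

Latitude: 25′ + 18″ = 25.30000′; 35 + 25.30000/60 = 35.421667
Lon: 48′ + 7″ = 48.11667′; 0 + 48.11667/60 = 0.801944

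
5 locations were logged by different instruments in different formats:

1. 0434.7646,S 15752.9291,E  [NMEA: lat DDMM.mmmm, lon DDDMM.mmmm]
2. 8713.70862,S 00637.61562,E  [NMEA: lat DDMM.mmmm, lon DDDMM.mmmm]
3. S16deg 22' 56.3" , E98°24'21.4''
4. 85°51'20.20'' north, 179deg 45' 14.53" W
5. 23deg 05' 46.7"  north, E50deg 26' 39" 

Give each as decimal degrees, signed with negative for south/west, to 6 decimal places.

1. -4.579410, 157.882152
2. -87.228477, 6.626927
3. -16.382306, 98.405944
4. 85.855611, -179.754036
5. 23.096306, 50.444167

Point 1:
  Lat: split at 2 digits → 04° and 34.7646′; 4 + 34.7646/60 = 4.5794100
  hemisphere S, so the sign is −
  Longitude: split at 3 digits → 157° and 52.9291′; 157 + 52.9291/60 = 157.8821517
  E ⇒ keep positive
Point 2:
  φ: degrees = first 2 digits = 87, minutes = 13.70862; 87 + 13.70862/60 = 87.2284770
  S ⇒ negate
  Longitude: split at 3 digits → 006° and 37.61562′; 6 + 37.61562/60 = 6.6269270
  E → positive
Point 3:
  Lat: 16 + 22/60 + 56.3/3600 = 16.3823056
  S → negative
  Longitude: 24′ + 21.4″ = 24.35667′; 98 + 24.35667/60 = 98.4059444
  E ⇒ keep positive
Point 4:
  Latitude: 85 + 51/60 + 20.2/3600 = 85.8556111
  N → positive
  λ: 179° + 45/60 + 14.53/3600 = 179 + 0.750000 + 0.004036 = 179.7540361
  W ⇒ negate
Point 5:
  φ: 23 + 5/60 + 46.7/3600 = 23.0963056
  N ⇒ keep positive
  Lon: 50 + 26/60 + 39/3600 = 50.4441667
  E ⇒ keep positive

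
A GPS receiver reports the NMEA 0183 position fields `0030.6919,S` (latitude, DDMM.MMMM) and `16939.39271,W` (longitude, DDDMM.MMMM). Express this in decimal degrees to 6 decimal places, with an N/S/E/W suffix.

0.511532° S, 169.656545° W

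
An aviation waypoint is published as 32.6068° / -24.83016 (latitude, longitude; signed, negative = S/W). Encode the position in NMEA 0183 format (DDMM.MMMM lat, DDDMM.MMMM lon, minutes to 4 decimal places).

3236.4080,N / 02449.8096,W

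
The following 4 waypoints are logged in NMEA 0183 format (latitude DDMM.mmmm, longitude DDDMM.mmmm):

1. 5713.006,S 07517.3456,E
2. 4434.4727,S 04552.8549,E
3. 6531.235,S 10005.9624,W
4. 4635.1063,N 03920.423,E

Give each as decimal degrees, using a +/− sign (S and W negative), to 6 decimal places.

1. -57.216767, 75.289093
2. -44.574545, 45.880915
3. -65.520583, -100.099373
4. 46.585105, 39.340383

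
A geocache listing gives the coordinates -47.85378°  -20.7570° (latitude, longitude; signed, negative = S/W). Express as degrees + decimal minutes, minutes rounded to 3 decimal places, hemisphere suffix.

Latitude is negative → S; |value| = 47.853780
Lat: minutes = (47.853780 − 47) × 60 = 51.22680
Longitude is negative → W; |value| = 20.757000
Lon: 20° + 0.757000 × 60 = 20° 45.42000′

47° 51.227′ S, 20° 45.420′ W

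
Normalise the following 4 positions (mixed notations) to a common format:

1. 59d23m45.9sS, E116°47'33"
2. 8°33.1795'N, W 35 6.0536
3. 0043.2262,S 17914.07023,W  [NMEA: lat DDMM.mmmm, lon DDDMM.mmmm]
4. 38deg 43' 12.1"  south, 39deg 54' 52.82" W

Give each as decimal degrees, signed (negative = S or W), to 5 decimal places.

1. -59.39608, 116.79250
2. 8.55299, -35.10089
3. -0.72044, -179.23450
4. -38.72003, -39.91467

Point 1:
  φ: 59 + 23/60 + 45.9/3600 = 59.396083
  S ⇒ negate
  Lon: 116° + 47/60 + 33/3600 = 116 + 0.783333 + 0.009167 = 116.792500
  E ⇒ keep positive
Point 2:
  Latitude: 8 + 33.1795/60 = 8.552992
  N ⇒ keep positive
  Lon: 35 + 6.0536/60 = 35.100893
  W ⇒ negate
Point 3:
  Lat: degrees = first 2 digits = 0, minutes = 43.2262; 0 + 43.2262/60 = 0.720437
  S ⇒ negate
  Lon: split at 3 digits → 179° and 14.07023′; 179 + 14.07023/60 = 179.234504
  W → negative
Point 4:
  Latitude: 38° + 43/60 + 12.1/3600 = 38 + 0.716667 + 0.003361 = 38.720028
  hemisphere S, so the sign is −
  λ: 54′ + 52.82″ = 54.88033′; 39 + 54.88033/60 = 39.914672
  W ⇒ negate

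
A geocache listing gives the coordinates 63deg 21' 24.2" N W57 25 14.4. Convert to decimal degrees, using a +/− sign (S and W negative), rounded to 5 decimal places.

φ: 63 + 21/60 + 24.2/3600 = 63.356722
N → positive
λ: 57° + 25/60 + 14.4/3600 = 57 + 0.416667 + 0.004000 = 57.420667
hemisphere W, so the sign is −

63.35672, -57.42067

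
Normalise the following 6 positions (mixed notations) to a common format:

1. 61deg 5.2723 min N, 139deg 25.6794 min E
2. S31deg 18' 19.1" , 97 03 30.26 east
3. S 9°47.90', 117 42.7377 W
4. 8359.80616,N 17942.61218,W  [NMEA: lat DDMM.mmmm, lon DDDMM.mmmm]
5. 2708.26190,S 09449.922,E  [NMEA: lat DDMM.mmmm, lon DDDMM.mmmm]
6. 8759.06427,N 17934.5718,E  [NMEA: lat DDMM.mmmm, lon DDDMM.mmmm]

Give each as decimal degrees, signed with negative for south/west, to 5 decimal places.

1. 61.08787, 139.42799
2. -31.30531, 97.05841
3. -9.79833, -117.71230
4. 83.99677, -179.71020
5. -27.13770, 94.83203
6. 87.98440, 179.57620

Point 1:
  Lat: 5.2723′ = 0.087872°; total 61.087872
  N → positive
  λ: 139 + 25.6794/60 = 139.427990
  E ⇒ keep positive
Point 2:
  Latitude: 18′ + 19.1″ = 18.31833′; 31 + 18.31833/60 = 31.305306
  hemisphere S, so the sign is −
  Longitude: 97 + 3/60 + 30.26/3600 = 97.058406
  E ⇒ keep positive
Point 3:
  φ: 9 + 47.9/60 = 9.798333
  S → negative
  Lon: 117 + 42.7377/60 = 117.712295
  hemisphere W, so the sign is −
Point 4:
  Lat: split at 2 digits → 83° and 59.80616′; 83 + 59.80616/60 = 83.996769
  N ⇒ keep positive
  λ: split at 3 digits → 179° and 42.61218′; 179 + 42.61218/60 = 179.710203
  hemisphere W, so the sign is −
Point 5:
  Latitude: degrees = first 2 digits = 27, minutes = 8.2619; 27 + 8.2619/60 = 27.137698
  hemisphere S, so the sign is −
  λ: split at 3 digits → 094° and 49.922′; 94 + 49.922/60 = 94.832033
  E → positive
Point 6:
  φ: degrees = first 2 digits = 87, minutes = 59.06427; 87 + 59.06427/60 = 87.984405
  N ⇒ keep positive
  Longitude: degrees = first 3 digits = 179, minutes = 34.5718; 179 + 34.5718/60 = 179.576197
  E → positive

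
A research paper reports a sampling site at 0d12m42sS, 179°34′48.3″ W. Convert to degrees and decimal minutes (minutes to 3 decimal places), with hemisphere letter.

0° 12.700′ S, 179° 34.805′ W

Lat: seconds/60 = 0.70000; minutes = 12 + 0.70000 = 12.70000
Lon: seconds/60 = 0.80500; minutes = 34 + 0.80500 = 34.80500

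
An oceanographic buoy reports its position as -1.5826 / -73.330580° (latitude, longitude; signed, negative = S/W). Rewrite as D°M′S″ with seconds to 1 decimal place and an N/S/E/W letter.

1°34′57.4″ S, 73°19′50.1″ W

Latitude is negative → S; |value| = 1.582600
Latitude: 0.582600° → 34.95600′; 0.95600 × 60 = 57.360″
Longitude is negative → W; |value| = 73.330580
Lon: 0.330580° → 19.83480′; 0.83480 × 60 = 50.088″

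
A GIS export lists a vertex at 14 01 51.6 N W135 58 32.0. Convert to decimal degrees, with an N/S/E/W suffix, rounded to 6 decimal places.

14.031000° N, 135.975556° W

Lat: 1′ + 51.6″ = 1.86000′; 14 + 1.86000/60 = 14.0310000
Longitude: 135° + 58/60 + 32/3600 = 135 + 0.966667 + 0.008889 = 135.9755556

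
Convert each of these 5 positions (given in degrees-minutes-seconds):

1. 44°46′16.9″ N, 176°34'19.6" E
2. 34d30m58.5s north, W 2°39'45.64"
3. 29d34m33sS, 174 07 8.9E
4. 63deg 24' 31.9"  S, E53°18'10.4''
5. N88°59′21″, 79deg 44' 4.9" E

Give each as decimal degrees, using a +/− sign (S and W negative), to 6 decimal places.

1. 44.771361, 176.572111
2. 34.516250, -2.662678
3. -29.575833, 174.119139
4. -63.408861, 53.302889
5. 88.989167, 79.734694

Point 1:
  Lat: 44° + 46/60 + 16.9/3600 = 44 + 0.766667 + 0.004694 = 44.7713611
  N ⇒ keep positive
  Longitude: 34′ + 19.6″ = 34.32667′; 176 + 34.32667/60 = 176.5721111
  E ⇒ keep positive
Point 2:
  Lat: 30′ + 58.5″ = 30.97500′; 34 + 30.97500/60 = 34.5162500
  N → positive
  Lon: 39′ + 45.64″ = 39.76067′; 2 + 39.76067/60 = 2.6626778
  hemisphere W, so the sign is −
Point 3:
  Lat: 34′ + 33″ = 34.55000′; 29 + 34.55000/60 = 29.5758333
  S ⇒ negate
  λ: 174 + 7/60 + 8.9/3600 = 174.1191389
  E ⇒ keep positive
Point 4:
  φ: 63 + 24/60 + 31.9/3600 = 63.4088611
  S ⇒ negate
  Lon: 18′ + 10.4″ = 18.17333′; 53 + 18.17333/60 = 53.3028889
  E ⇒ keep positive
Point 5:
  φ: 59′ + 21″ = 59.35000′; 88 + 59.35000/60 = 88.9891667
  N ⇒ keep positive
  λ: 79° + 44/60 + 4.9/3600 = 79 + 0.733333 + 0.001361 = 79.7346944
  E ⇒ keep positive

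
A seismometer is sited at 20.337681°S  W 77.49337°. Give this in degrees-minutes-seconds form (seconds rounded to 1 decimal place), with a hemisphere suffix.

20°20′15.7″ S, 77°29′36.1″ W

Lat: whole degrees 20; 20.26086′ → 20′ and 15.652″
Lon: 0.493370° → 29.60220′; 0.60220 × 60 = 36.132″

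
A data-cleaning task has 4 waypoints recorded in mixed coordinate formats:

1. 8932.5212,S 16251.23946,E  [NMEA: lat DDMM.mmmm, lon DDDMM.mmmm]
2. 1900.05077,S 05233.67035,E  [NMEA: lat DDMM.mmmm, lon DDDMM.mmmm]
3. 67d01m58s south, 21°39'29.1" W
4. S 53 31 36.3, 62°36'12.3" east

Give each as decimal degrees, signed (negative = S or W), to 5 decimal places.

Point 1:
  φ: split at 2 digits → 89° and 32.5212′; 89 + 32.5212/60 = 89.542020
  S ⇒ negate
  Longitude: degrees = first 3 digits = 162, minutes = 51.23946; 162 + 51.23946/60 = 162.853991
  E → positive
Point 2:
  Latitude: split at 2 digits → 19° and 0.05077′; 19 + 0.05077/60 = 19.000846
  S ⇒ negate
  Longitude: split at 3 digits → 052° and 33.67035′; 52 + 33.67035/60 = 52.561173
  E ⇒ keep positive
Point 3:
  Latitude: 67 + 1/60 + 58/3600 = 67.032778
  S → negative
  Longitude: 21° + 39/60 + 29.1/3600 = 21 + 0.650000 + 0.008083 = 21.658083
  W ⇒ negate
Point 4:
  φ: 31′ + 36.3″ = 31.60500′; 53 + 31.60500/60 = 53.526750
  S ⇒ negate
  Lon: 62° + 36/60 + 12.3/3600 = 62 + 0.600000 + 0.003417 = 62.603417
  E → positive

1. -89.54202, 162.85399
2. -19.00085, 52.56117
3. -67.03278, -21.65808
4. -53.52675, 62.60342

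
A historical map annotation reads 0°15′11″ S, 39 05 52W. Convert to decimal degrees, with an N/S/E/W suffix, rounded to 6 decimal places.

φ: 0° + 15/60 + 11/3600 = 0 + 0.250000 + 0.003056 = 0.2530556
λ: 39 + 5/60 + 52/3600 = 39.0977778

0.253056° S, 39.097778° W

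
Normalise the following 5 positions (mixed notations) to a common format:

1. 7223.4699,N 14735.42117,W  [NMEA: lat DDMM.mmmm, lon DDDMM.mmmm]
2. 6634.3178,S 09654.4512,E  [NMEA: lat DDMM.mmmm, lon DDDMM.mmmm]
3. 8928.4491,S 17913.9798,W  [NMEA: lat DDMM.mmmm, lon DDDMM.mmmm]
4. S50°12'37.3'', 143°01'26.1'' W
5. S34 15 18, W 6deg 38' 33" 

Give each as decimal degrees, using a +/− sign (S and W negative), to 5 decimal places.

1. 72.39117, -147.59035
2. -66.57196, 96.90752
3. -89.47415, -179.23300
4. -50.21036, -143.02392
5. -34.25500, -6.64250

Point 1:
  φ: degrees = first 2 digits = 72, minutes = 23.4699; 72 + 23.4699/60 = 72.391165
  N ⇒ keep positive
  Lon: split at 3 digits → 147° and 35.42117′; 147 + 35.42117/60 = 147.590353
  W ⇒ negate
Point 2:
  φ: degrees = first 2 digits = 66, minutes = 34.3178; 66 + 34.3178/60 = 66.571963
  hemisphere S, so the sign is −
  Lon: split at 3 digits → 096° and 54.4512′; 96 + 54.4512/60 = 96.907520
  E → positive
Point 3:
  Lat: split at 2 digits → 89° and 28.4491′; 89 + 28.4491/60 = 89.474152
  S → negative
  Longitude: degrees = first 3 digits = 179, minutes = 13.9798; 179 + 13.9798/60 = 179.232997
  W → negative
Point 4:
  Lat: 50° + 12/60 + 37.3/3600 = 50 + 0.200000 + 0.010361 = 50.210361
  hemisphere S, so the sign is −
  Longitude: 143° + 1/60 + 26.1/3600 = 143 + 0.016667 + 0.007250 = 143.023917
  hemisphere W, so the sign is −
Point 5:
  Lat: 34° + 15/60 + 18/3600 = 34 + 0.250000 + 0.005000 = 34.255000
  S ⇒ negate
  Longitude: 6 + 38/60 + 33/3600 = 6.642500
  W → negative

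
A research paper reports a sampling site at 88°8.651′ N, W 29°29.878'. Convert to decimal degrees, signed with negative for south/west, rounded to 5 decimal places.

88.14418, -29.49797

Latitude: 8.651′ = 0.144183°; total 88.144183
N ⇒ keep positive
Longitude: 29 + 29.878/60 = 29.497967
W → negative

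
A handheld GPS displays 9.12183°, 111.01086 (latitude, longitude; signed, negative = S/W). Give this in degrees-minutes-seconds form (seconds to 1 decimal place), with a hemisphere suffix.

9°07′18.6″ N, 111°00′39.1″ E

Lat: whole degrees 9; 7.30980′ → 7′ and 18.588″
λ: 0.010860° → 0.65160′; 0.65160 × 60 = 39.096″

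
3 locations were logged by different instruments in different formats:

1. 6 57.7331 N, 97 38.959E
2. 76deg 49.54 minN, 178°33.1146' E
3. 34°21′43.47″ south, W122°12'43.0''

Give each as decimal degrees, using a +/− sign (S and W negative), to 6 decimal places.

Point 1:
  Lat: 57.7331′ = 0.962218°; total 6.9622183
  N ⇒ keep positive
  Longitude: 38.959′ = 0.649317°; total 97.6493167
  E → positive
Point 2:
  φ: 49.54′ = 0.825667°; total 76.8256667
  N ⇒ keep positive
  Longitude: 33.1146′ = 0.551910°; total 178.5519100
  E ⇒ keep positive
Point 3:
  Latitude: 34 + 21/60 + 43.47/3600 = 34.3620750
  hemisphere S, so the sign is −
  Longitude: 122 + 12/60 + 43/3600 = 122.2119444
  W → negative

1. 6.962218, 97.649317
2. 76.825667, 178.551910
3. -34.362075, -122.211944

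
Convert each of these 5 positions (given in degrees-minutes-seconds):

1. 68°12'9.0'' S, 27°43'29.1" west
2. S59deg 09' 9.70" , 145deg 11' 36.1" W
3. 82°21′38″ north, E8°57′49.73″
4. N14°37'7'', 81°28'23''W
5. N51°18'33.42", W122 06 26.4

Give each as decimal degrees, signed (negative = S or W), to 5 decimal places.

1. -68.20250, -27.72475
2. -59.15269, -145.19336
3. 82.36056, 8.96381
4. 14.61861, -81.47306
5. 51.30928, -122.10733

Point 1:
  Latitude: 68° + 12/60 + 9/3600 = 68 + 0.200000 + 0.002500 = 68.202500
  S → negative
  Lon: 27 + 43/60 + 29.1/3600 = 27.724750
  hemisphere W, so the sign is −
Point 2:
  φ: 9′ + 9.7″ = 9.16167′; 59 + 9.16167/60 = 59.152694
  S ⇒ negate
  Longitude: 145° + 11/60 + 36.1/3600 = 145 + 0.183333 + 0.010028 = 145.193361
  W ⇒ negate
Point 3:
  Lat: 21′ + 38″ = 21.63333′; 82 + 21.63333/60 = 82.360556
  N ⇒ keep positive
  λ: 8 + 57/60 + 49.73/3600 = 8.963814
  E → positive
Point 4:
  Latitude: 37′ + 7″ = 37.11667′; 14 + 37.11667/60 = 14.618611
  N → positive
  Longitude: 81 + 28/60 + 23/3600 = 81.473056
  hemisphere W, so the sign is −
Point 5:
  φ: 51° + 18/60 + 33.42/3600 = 51 + 0.300000 + 0.009283 = 51.309283
  N ⇒ keep positive
  Longitude: 122 + 6/60 + 26.4/3600 = 122.107333
  W → negative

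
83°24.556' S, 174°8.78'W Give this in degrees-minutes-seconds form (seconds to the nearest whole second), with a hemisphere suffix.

83°24′33″ S, 174°08′47″ W

Lat: 24.55600′ → 24′ and 0.55600 × 60 = 33.36″
λ: 8.78000′ → 8′ and 0.78000 × 60 = 46.80″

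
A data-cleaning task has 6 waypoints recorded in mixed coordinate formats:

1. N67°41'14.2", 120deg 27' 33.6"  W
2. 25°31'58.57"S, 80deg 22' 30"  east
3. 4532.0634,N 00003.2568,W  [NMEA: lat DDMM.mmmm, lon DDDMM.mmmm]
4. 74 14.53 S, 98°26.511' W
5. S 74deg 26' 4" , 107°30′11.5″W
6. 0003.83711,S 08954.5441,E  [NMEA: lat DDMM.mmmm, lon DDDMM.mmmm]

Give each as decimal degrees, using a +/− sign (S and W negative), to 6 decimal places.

Point 1:
  Lat: 67° + 41/60 + 14.2/3600 = 67 + 0.683333 + 0.003944 = 67.6872778
  N ⇒ keep positive
  Lon: 27′ + 33.6″ = 27.56000′; 120 + 27.56000/60 = 120.4593333
  W → negative
Point 2:
  Lat: 25° + 31/60 + 58.57/3600 = 25 + 0.516667 + 0.016269 = 25.5329361
  S ⇒ negate
  Lon: 22′ + 30″ = 22.50000′; 80 + 22.50000/60 = 80.3750000
  E ⇒ keep positive
Point 3:
  Lat: split at 2 digits → 45° and 32.0634′; 45 + 32.0634/60 = 45.5343900
  N → positive
  λ: split at 3 digits → 000° and 3.2568′; 0 + 3.2568/60 = 0.0542800
  W ⇒ negate
Point 4:
  Latitude: 14.53′ = 0.242167°; total 74.2421667
  hemisphere S, so the sign is −
  Longitude: 98 + 26.511/60 = 98.4418500
  W ⇒ negate
Point 5:
  φ: 74 + 26/60 + 4/3600 = 74.4344444
  hemisphere S, so the sign is −
  λ: 107 + 30/60 + 11.5/3600 = 107.5031944
  hemisphere W, so the sign is −
Point 6:
  Lat: degrees = first 2 digits = 0, minutes = 3.83711; 0 + 3.83711/60 = 0.0639518
  hemisphere S, so the sign is −
  Lon: degrees = first 3 digits = 89, minutes = 54.5441; 89 + 54.5441/60 = 89.9090683
  E ⇒ keep positive

1. 67.687278, -120.459333
2. -25.532936, 80.375000
3. 45.534390, -0.054280
4. -74.242167, -98.441850
5. -74.434444, -107.503194
6. -0.063952, 89.909068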